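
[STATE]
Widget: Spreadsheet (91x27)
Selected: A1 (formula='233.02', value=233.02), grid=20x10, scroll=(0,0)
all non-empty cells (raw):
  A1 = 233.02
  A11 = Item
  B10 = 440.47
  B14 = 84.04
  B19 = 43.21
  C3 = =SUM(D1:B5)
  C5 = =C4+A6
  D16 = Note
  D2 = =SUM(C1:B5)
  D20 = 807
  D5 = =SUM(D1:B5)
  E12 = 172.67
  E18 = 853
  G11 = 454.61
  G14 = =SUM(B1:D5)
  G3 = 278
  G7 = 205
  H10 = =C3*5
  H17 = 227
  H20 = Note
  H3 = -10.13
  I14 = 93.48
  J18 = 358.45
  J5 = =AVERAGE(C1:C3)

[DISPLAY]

A1: 233.02                                                                                 
       A       B       C       D       E       F       G       H       I       J           
-------------------------------------------------------------------------------------------
  1 [233.02]       0       0       0       0       0       0       0       0       0       
  2        0       0       0#CIRC!         0       0       0       0       0       0       
  3        0       0#CIRC!         0       0       0     278  -10.13       0       0       
  4        0       0       0       0       0       0       0       0       0       0       
  5        0       0       0#CIRC!         0       0       0       0       0#CIRC!         
  6        0       0       0       0       0       0       0       0       0       0       
  7        0       0       0       0       0       0     205       0       0       0       
  8        0       0       0       0       0       0       0       0       0       0       
  9        0       0       0       0       0       0       0       0       0       0       
 10        0  440.47       0       0       0       0       0#CIRC!         0       0       
 11 Item           0       0       0       0       0  454.61       0       0       0       
 12        0       0       0       0  172.67       0       0       0       0       0       
 13        0       0       0       0       0       0       0       0       0       0       
 14        0   84.04       0       0       0       0#CIRC!         0   93.48       0       
 15        0       0       0       0       0       0       0       0       0       0       
 16        0       0       0Note           0       0       0       0       0       0       
 17        0       0       0       0       0       0       0     227       0       0       
 18        0       0       0       0     853       0       0       0       0  358.45       
 19        0   43.21       0       0       0       0       0       0       0       0       
 20        0       0       0     807       0       0       0Note           0       0       
                                                                                           
                                                                                           
                                                                                           
                                                                                           


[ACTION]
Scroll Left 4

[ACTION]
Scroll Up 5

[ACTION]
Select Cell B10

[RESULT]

B10: 440.47                                                                                
       A       B       C       D       E       F       G       H       I       J           
-------------------------------------------------------------------------------------------
  1   233.02       0       0       0       0       0       0       0       0       0       
  2        0       0       0#CIRC!         0       0       0       0       0       0       
  3        0       0#CIRC!         0       0       0     278  -10.13       0       0       
  4        0       0       0       0       0       0       0       0       0       0       
  5        0       0       0#CIRC!         0       0       0       0       0#CIRC!         
  6        0       0       0       0       0       0       0       0       0       0       
  7        0       0       0       0       0       0     205       0       0       0       
  8        0       0       0       0       0       0       0       0       0       0       
  9        0       0       0       0       0       0       0       0       0       0       
 10        0[440.47]       0       0       0       0       0#CIRC!         0       0       
 11 Item           0       0       0       0       0  454.61       0       0       0       
 12        0       0       0       0  172.67       0       0       0       0       0       
 13        0       0       0       0       0       0       0       0       0       0       
 14        0   84.04       0       0       0       0#CIRC!         0   93.48       0       
 15        0       0       0       0       0       0       0       0       0       0       
 16        0       0       0Note           0       0       0       0       0       0       
 17        0       0       0       0       0       0       0     227       0       0       
 18        0       0       0       0     853       0       0       0       0  358.45       
 19        0   43.21       0       0       0       0       0       0       0       0       
 20        0       0       0     807       0       0       0Note           0       0       
                                                                                           
                                                                                           
                                                                                           
                                                                                           


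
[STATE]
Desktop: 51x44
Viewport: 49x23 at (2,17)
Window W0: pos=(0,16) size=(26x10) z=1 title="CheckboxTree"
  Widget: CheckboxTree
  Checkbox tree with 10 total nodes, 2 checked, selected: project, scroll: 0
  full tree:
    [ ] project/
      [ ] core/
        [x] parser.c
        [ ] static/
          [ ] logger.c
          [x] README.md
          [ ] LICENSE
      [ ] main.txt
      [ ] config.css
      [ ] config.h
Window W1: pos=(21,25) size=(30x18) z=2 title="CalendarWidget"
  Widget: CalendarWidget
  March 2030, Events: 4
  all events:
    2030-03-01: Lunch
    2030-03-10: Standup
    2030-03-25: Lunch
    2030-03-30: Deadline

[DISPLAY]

CheckboxTree           ┃                         
───────────────────────┨                         
[-] project/           ┃                         
  [-] core/            ┃                         
    [x] parser.c       ┃                         
    [-] static/        ┃                         
      [ ] logger.c     ┃                         
      [x] README.md    ┃                         
━━━━━━━━━━━━━━━━━━━┏━━━━━━━━━━━━━━━━━━━━━━━━━━━━┓
                   ┃ CalendarWidget             ┃
                   ┠────────────────────────────┨
                   ┃         March 2030         ┃
                   ┃Mo Tu We Th Fr Sa Su        ┃
                   ┃             1*  2  3       ┃
                   ┃ 4  5  6  7  8  9 10*       ┃
                   ┃11 12 13 14 15 16 17        ┃
                   ┃18 19 20 21 22 23 24        ┃
                   ┃25* 26 27 28 29 30* 31      ┃
                   ┃                            ┃
                   ┃                            ┃
                   ┃                            ┃
                   ┃                            ┃
                   ┃                            ┃


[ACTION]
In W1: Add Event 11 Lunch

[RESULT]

CheckboxTree           ┃                         
───────────────────────┨                         
[-] project/           ┃                         
  [-] core/            ┃                         
    [x] parser.c       ┃                         
    [-] static/        ┃                         
      [ ] logger.c     ┃                         
      [x] README.md    ┃                         
━━━━━━━━━━━━━━━━━━━┏━━━━━━━━━━━━━━━━━━━━━━━━━━━━┓
                   ┃ CalendarWidget             ┃
                   ┠────────────────────────────┨
                   ┃         March 2030         ┃
                   ┃Mo Tu We Th Fr Sa Su        ┃
                   ┃             1*  2  3       ┃
                   ┃ 4  5  6  7  8  9 10*       ┃
                   ┃11* 12 13 14 15 16 17       ┃
                   ┃18 19 20 21 22 23 24        ┃
                   ┃25* 26 27 28 29 30* 31      ┃
                   ┃                            ┃
                   ┃                            ┃
                   ┃                            ┃
                   ┃                            ┃
                   ┃                            ┃


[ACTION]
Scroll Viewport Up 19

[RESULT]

                                                 
                                                 
                                                 
                                                 
                                                 
                                                 
                                                 
                                                 
                                                 
                                                 
                                                 
                                                 
                                                 
                                                 
                                                 
                                                 
━━━━━━━━━━━━━━━━━━━━━━━┓                         
CheckboxTree           ┃                         
───────────────────────┨                         
[-] project/           ┃                         
  [-] core/            ┃                         
    [x] parser.c       ┃                         
    [-] static/        ┃                         


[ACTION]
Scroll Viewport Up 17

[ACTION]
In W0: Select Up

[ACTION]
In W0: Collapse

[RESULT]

                                                 
                                                 
                                                 
                                                 
                                                 
                                                 
                                                 
                                                 
                                                 
                                                 
                                                 
                                                 
                                                 
                                                 
                                                 
                                                 
━━━━━━━━━━━━━━━━━━━━━━━┓                         
CheckboxTree           ┃                         
───────────────────────┨                         
[-] project/           ┃                         
                       ┃                         
                       ┃                         
                       ┃                         


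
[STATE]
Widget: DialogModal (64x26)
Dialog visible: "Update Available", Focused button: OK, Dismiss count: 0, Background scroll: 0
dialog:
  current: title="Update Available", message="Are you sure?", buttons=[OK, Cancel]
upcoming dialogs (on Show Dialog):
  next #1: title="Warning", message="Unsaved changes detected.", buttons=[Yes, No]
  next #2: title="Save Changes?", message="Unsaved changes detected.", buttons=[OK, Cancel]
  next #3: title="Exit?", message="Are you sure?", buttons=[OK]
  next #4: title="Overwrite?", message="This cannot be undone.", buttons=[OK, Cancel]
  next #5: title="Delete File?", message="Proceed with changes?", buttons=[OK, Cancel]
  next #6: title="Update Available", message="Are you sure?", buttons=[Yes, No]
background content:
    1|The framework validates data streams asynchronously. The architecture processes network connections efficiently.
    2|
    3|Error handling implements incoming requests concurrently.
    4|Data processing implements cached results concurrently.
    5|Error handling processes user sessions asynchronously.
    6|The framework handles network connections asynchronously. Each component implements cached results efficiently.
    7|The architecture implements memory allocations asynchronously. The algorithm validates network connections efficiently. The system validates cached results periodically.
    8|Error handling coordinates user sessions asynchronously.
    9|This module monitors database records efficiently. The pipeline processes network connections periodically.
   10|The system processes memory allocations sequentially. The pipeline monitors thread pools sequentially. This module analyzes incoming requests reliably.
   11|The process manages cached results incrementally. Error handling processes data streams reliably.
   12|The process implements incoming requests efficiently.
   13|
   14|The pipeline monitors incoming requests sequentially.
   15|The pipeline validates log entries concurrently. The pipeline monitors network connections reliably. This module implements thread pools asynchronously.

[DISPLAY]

The framework validates data streams asynchronously. The archite
                                                                
Error handling implements incoming requests concurrently.       
Data processing implements cached results concurrently.         
Error handling processes user sessions asynchronously.          
The framework handles network connections asynchronously. Each c
The architecture implements memory allocations asynchronously. T
Error handling coordinates user sessions asynchronously.        
This module monitors database records efficiently. The pipeline 
The system processes memory allocations sequentially. The pipeli
The process manages ca┌──────────────────┐ntally. Error handling
The process implements│ Update Available │fficiently.           
                      │  Are you sure?   │                      
The pipeline monitors │  [OK]  Cancel    │quentially.           
The pipeline validates└──────────────────┘ently. The pipeline mo
                                                                
                                                                
                                                                
                                                                
                                                                
                                                                
                                                                
                                                                
                                                                
                                                                
                                                                


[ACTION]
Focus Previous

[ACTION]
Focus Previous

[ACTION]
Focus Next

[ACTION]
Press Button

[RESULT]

The framework validates data streams asynchronously. The archite
                                                                
Error handling implements incoming requests concurrently.       
Data processing implements cached results concurrently.         
Error handling processes user sessions asynchronously.          
The framework handles network connections asynchronously. Each c
The architecture implements memory allocations asynchronously. T
Error handling coordinates user sessions asynchronously.        
This module monitors database records efficiently. The pipeline 
The system processes memory allocations sequentially. The pipeli
The process manages cached results incrementally. Error handling
The process implements incoming requests efficiently.           
                                                                
The pipeline monitors incoming requests sequentially.           
The pipeline validates log entries concurrently. The pipeline mo
                                                                
                                                                
                                                                
                                                                
                                                                
                                                                
                                                                
                                                                
                                                                
                                                                
                                                                


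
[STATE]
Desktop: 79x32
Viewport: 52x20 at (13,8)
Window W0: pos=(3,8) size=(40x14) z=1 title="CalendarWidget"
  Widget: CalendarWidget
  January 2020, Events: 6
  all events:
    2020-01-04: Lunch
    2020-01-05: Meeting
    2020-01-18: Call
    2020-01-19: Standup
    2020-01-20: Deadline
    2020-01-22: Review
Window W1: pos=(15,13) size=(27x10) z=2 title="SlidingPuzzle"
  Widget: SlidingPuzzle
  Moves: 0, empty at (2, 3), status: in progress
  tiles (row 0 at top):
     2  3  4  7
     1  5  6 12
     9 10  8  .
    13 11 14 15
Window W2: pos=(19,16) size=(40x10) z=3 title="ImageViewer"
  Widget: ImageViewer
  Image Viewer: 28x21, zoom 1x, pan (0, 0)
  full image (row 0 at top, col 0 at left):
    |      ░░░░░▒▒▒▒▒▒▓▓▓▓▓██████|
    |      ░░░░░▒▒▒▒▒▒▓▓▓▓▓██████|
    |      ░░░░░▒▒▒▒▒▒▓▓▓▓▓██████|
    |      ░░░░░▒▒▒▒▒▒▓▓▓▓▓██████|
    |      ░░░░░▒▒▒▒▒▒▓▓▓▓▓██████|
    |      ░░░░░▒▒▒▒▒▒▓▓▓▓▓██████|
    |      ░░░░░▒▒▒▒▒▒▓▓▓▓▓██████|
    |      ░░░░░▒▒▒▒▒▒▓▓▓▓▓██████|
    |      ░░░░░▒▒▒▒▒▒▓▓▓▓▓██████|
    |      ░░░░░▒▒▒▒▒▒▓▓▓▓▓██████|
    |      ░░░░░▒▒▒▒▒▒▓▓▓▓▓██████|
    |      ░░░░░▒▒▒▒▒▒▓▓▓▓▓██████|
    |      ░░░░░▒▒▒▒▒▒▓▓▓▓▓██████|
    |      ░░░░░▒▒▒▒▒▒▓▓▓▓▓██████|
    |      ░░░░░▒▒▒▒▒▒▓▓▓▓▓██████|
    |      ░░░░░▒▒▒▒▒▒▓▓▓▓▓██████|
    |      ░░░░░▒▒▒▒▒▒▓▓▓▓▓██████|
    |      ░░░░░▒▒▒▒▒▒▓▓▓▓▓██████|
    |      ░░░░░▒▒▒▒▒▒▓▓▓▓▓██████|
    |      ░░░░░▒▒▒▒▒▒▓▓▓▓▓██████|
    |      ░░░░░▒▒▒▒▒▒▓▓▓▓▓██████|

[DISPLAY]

━━━━━━━━━━━━━━━━━━━━━━━━━━━━━┓                      
Widget                       ┃                      
─────────────────────────────┨                      
    January 2020             ┃                      
Th Fr Sa Su                  ┃                      
 2┏━━━━━━━━━━━━━━━━━━━━━━━━━┓┃                      
 9┃ SlidingPuzzle           ┃┃                      
16┠─────────────────────────┨┃                      
* ┃┌──┏━━━━━━━━━━━━━━━━━━━━━━━━━━━━━━━━━━━━━━┓      
30┃│  ┃ ImageViewer                          ┃      
  ┃├──┠──────────────────────────────────────┨      
  ┃│  ┃      ░░░░░▒▒▒▒▒▒▓▓▓▓▓██████          ┃      
  ┃├──┃      ░░░░░▒▒▒▒▒▒▓▓▓▓▓██████          ┃      
━━┃│  ┃      ░░░░░▒▒▒▒▒▒▓▓▓▓▓██████          ┃      
  ┗━━━┃      ░░░░░▒▒▒▒▒▒▓▓▓▓▓██████          ┃      
      ┃      ░░░░░▒▒▒▒▒▒▓▓▓▓▓██████          ┃      
      ┃      ░░░░░▒▒▒▒▒▒▓▓▓▓▓██████          ┃      
      ┗━━━━━━━━━━━━━━━━━━━━━━━━━━━━━━━━━━━━━━┛      
                                                    
                                                    


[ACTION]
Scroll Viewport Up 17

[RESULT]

                                                    
                                                    
                                                    
                                                    
                                                    
                                                    
                                                    
                                                    
━━━━━━━━━━━━━━━━━━━━━━━━━━━━━┓                      
Widget                       ┃                      
─────────────────────────────┨                      
    January 2020             ┃                      
Th Fr Sa Su                  ┃                      
 2┏━━━━━━━━━━━━━━━━━━━━━━━━━┓┃                      
 9┃ SlidingPuzzle           ┃┃                      
16┠─────────────────────────┨┃                      
* ┃┌──┏━━━━━━━━━━━━━━━━━━━━━━━━━━━━━━━━━━━━━━┓      
30┃│  ┃ ImageViewer                          ┃      
  ┃├──┠──────────────────────────────────────┨      
  ┃│  ┃      ░░░░░▒▒▒▒▒▒▓▓▓▓▓██████          ┃      


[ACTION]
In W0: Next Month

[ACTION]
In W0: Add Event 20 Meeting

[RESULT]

                                                    
                                                    
                                                    
                                                    
                                                    
                                                    
                                                    
                                                    
━━━━━━━━━━━━━━━━━━━━━━━━━━━━━┓                      
Widget                       ┃                      
─────────────────────────────┨                      
   February 2020             ┃                      
Th Fr Sa Su                  ┃                      
  ┏━━━━━━━━━━━━━━━━━━━━━━━━━┓┃                      
 6┃ SlidingPuzzle           ┃┃                      
13┠─────────────────────────┨┃                      
20┃┌──┏━━━━━━━━━━━━━━━━━━━━━━━━━━━━━━━━━━━━━━┓      
27┃│  ┃ ImageViewer                          ┃      
  ┃├──┠──────────────────────────────────────┨      
  ┃│  ┃      ░░░░░▒▒▒▒▒▒▓▓▓▓▓██████          ┃      


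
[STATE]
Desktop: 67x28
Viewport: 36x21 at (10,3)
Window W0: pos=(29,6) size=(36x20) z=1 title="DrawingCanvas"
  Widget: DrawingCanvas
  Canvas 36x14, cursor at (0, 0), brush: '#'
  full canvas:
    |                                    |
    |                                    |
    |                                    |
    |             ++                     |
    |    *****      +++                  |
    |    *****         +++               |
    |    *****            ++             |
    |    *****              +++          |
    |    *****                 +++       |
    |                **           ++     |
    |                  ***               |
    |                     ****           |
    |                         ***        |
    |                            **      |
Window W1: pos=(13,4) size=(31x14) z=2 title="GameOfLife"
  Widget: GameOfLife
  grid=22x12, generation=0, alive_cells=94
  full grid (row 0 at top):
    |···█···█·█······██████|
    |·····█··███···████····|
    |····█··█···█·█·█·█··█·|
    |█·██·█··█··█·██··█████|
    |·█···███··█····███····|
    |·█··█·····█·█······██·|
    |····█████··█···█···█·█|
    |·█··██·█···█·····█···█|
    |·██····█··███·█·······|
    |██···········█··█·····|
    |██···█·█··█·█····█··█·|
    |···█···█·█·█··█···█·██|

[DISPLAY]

                                    
   ┏━━━━━━━━━━━━━━━━━━━━━━━━━━━━━┓  
   ┃ GameOfLife                  ┃  
   ┠─────────────────────────────┨━━
   ┃Gen: 0                       ┃  
   ┃·····█··███···████····       ┃──
   ┃····█··█···█·█·█·█··█·       ┃  
   ┃█·██·█··█··█·██··█████       ┃  
   ┃·█···███··█····███····       ┃  
   ┃·█··█·····█·█······██·       ┃+ 
   ┃····█████··█···█···█·█       ┃ +
   ┃·█··██·█···█·····█···█       ┃  
   ┃·██····█··███·█·······       ┃  
   ┃██···········█··█·····       ┃  
   ┗━━━━━━━━━━━━━━━━━━━━━━━━━━━━━┛  
                   ┃                
                   ┃                
                   ┃                
                   ┃                
                   ┃                
                   ┃                


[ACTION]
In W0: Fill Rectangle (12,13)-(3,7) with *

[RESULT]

                                    
   ┏━━━━━━━━━━━━━━━━━━━━━━━━━━━━━┓  
   ┃ GameOfLife                  ┃  
   ┠─────────────────────────────┨━━
   ┃Gen: 0                       ┃  
   ┃·····█··███···████····       ┃──
   ┃····█··█···█·█·█·█··█·       ┃  
   ┃█·██·█··█··█·██··█████       ┃  
   ┃·█···███··█····███····       ┃  
   ┃·█··█·····█·█······██·       ┃+ 
   ┃····█████··█···█···█·█       ┃ +
   ┃·█··██·█···█·····█···█       ┃  
   ┃·██····█··███·█·······       ┃  
   ┃██···········█··█·····       ┃  
   ┗━━━━━━━━━━━━━━━━━━━━━━━━━━━━━┛  
                   ┃       *******  
                   ┃       *******  
                   ┃       *******  
                   ┃       *******  
                   ┃                
                   ┃                


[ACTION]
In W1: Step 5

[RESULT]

                                    
   ┏━━━━━━━━━━━━━━━━━━━━━━━━━━━━━┓  
   ┃ GameOfLife                  ┃  
   ┠─────────────────────────────┨━━
   ┃Gen: 5                       ┃  
   ┃·······█·····█·····██·       ┃──
   ┃███····███·███····█···       ┃  
   ┃█·█·█·█·········█·█·██       ┃  
   ┃█··█·····█············       ┃  
   ┃··██·█···██··█·······█       ┃+ 
   ┃····█·····█···██·····█       ┃ +
   ┃······█········█·██··█       ┃  
   ┃·····██···███·██·█████       ┃  
   ┃··██··█···██·····███··       ┃  
   ┗━━━━━━━━━━━━━━━━━━━━━━━━━━━━━┛  
                   ┃       *******  
                   ┃       *******  
                   ┃       *******  
                   ┃       *******  
                   ┃                
                   ┃                


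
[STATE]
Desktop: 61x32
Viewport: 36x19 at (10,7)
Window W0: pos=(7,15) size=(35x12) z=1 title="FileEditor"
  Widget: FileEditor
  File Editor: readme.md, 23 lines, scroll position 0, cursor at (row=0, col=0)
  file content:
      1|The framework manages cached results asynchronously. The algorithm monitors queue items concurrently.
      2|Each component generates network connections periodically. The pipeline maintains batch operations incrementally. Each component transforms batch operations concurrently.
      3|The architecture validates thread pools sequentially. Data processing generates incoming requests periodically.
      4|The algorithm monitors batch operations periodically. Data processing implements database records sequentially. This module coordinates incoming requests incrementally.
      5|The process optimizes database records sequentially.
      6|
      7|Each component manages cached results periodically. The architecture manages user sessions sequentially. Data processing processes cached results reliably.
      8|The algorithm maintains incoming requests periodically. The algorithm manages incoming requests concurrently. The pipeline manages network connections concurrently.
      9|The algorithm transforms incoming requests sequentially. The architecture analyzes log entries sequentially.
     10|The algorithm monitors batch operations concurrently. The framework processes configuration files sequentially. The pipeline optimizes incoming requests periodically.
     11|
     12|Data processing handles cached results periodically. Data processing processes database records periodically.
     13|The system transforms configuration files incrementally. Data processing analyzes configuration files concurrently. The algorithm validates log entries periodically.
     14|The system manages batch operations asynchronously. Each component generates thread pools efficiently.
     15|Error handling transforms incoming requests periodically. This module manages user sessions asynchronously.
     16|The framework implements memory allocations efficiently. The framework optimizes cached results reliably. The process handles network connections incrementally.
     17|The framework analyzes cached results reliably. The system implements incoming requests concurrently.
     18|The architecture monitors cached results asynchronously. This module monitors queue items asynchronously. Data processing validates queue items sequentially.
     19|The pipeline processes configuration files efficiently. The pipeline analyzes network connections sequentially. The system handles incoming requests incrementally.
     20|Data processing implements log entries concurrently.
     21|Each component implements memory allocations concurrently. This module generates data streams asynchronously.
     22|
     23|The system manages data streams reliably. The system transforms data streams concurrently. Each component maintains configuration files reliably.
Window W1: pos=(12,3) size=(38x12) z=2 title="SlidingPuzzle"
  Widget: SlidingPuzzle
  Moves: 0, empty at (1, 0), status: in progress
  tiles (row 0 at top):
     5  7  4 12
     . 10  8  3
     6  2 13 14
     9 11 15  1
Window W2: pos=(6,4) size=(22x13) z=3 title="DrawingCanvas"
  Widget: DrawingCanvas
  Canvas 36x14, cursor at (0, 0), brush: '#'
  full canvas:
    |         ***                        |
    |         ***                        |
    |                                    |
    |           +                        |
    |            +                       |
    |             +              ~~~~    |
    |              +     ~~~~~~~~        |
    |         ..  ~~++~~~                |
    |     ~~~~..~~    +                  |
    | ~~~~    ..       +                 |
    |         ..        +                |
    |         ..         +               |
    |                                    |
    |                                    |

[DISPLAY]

      ***        ┃│ 12 │            
      ***        ┃┼────┤            
                 ┃│  3 │            
        +        ┃┼────┤            
         +       ┃│ 14 │            
          +      ┃┼────┤            
           +     ┃│  1 │            
      ..  ~~++~~~┃━━━━━━━━━━━━━━━━━━
  ~~~~..~~    +  ┃━━━━━━━━━━━━━┓    
━━━━━━━━━━━━━━━━━┛             ┃    
───────────────────────────────┨    
e framework manages cached res▲┃    
ch component generates network█┃    
e architecture validates threa░┃    
e algorithm monitors batch ope░┃    
e process optimizes database r░┃    
                              ░┃    
ch component manages cached re░┃    
e algorithm maintains incoming▼┃    


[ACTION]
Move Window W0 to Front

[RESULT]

      ***        ┃│ 12 │            
      ***        ┃┼────┤            
                 ┃│  3 │            
        +        ┃┼────┤            
         +       ┃│ 14 │            
          +      ┃┼────┤            
           +     ┃│  1 │            
      ..  ~~++~~~┃━━━━━━━━━━━━━━━━━━
━━━━━━━━━━━━━━━━━━━━━━━━━━━━━━━┓    
ileEditor                      ┃    
───────────────────────────────┨    
e framework manages cached res▲┃    
ch component generates network█┃    
e architecture validates threa░┃    
e algorithm monitors batch ope░┃    
e process optimizes database r░┃    
                              ░┃    
ch component manages cached re░┃    
e algorithm maintains incoming▼┃    


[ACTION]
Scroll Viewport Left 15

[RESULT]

      ┃+        ***        ┃│ 12 │  
      ┃         ***        ┃┼────┤  
      ┃                    ┃│  3 │  
      ┃           +        ┃┼────┤  
      ┃            +       ┃│ 14 │  
      ┃             +      ┃┼────┤  
      ┃              +     ┃│  1 │  
      ┃         ..  ~~++~~~┃━━━━━━━━
      ┃┏━━━━━━━━━━━━━━━━━━━━━━━━━━━━
      ┗┃ FileEditor                 
       ┠────────────────────────────
       ┃█he framework manages cached
       ┃Each component generates net
       ┃The architecture validates t
       ┃The algorithm monitors batch
       ┃The process optimizes databa
       ┃                            
       ┃Each component manages cache
       ┃The algorithm maintains inco


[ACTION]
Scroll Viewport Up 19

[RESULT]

                                    
                                    
                                    
            ┏━━━━━━━━━━━━━━━━━━━━━━━
      ┏━━━━━━━━━━━━━━━━━━━━┓        
      ┃ DrawingCanvas      ┃────────
      ┠────────────────────┨┬────┐  
      ┃+        ***        ┃│ 12 │  
      ┃         ***        ┃┼────┤  
      ┃                    ┃│  3 │  
      ┃           +        ┃┼────┤  
      ┃            +       ┃│ 14 │  
      ┃             +      ┃┼────┤  
      ┃              +     ┃│  1 │  
      ┃         ..  ~~++~~~┃━━━━━━━━
      ┃┏━━━━━━━━━━━━━━━━━━━━━━━━━━━━
      ┗┃ FileEditor                 
       ┠────────────────────────────
       ┃█he framework manages cached


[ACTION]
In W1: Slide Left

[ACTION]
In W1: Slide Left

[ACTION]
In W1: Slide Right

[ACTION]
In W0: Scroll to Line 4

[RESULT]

                                    
                                    
                                    
            ┏━━━━━━━━━━━━━━━━━━━━━━━
      ┏━━━━━━━━━━━━━━━━━━━━┓        
      ┃ DrawingCanvas      ┃────────
      ┠────────────────────┨┬────┐  
      ┃+        ***        ┃│ 12 │  
      ┃         ***        ┃┼────┤  
      ┃                    ┃│  3 │  
      ┃           +        ┃┼────┤  
      ┃            +       ┃│ 14 │  
      ┃             +      ┃┼────┤  
      ┃              +     ┃│  1 │  
      ┃         ..  ~~++~~~┃━━━━━━━━
      ┃┏━━━━━━━━━━━━━━━━━━━━━━━━━━━━
      ┗┃ FileEditor                 
       ┠────────────────────────────
       ┃The algorithm monitors batch


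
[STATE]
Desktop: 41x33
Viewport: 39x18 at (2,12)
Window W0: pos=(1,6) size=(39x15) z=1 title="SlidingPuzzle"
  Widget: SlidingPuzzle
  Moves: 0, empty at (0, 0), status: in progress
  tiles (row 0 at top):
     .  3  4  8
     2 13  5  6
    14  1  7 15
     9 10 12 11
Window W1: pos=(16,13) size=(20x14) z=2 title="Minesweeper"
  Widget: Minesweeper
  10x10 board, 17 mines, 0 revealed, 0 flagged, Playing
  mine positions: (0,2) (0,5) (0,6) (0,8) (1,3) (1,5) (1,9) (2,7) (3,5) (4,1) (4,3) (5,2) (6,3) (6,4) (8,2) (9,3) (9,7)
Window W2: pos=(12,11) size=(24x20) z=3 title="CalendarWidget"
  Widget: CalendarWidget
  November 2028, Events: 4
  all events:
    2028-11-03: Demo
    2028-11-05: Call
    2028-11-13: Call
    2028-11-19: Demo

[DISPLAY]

│  2 │ 13 ┃ CalendarWidget       ┃   ┃ 
├────┼────┠──────────────────────┨   ┃ 
│ 14 │  1 ┃    November 2028     ┃   ┃ 
├────┼────┃Mo Tu We Th Fr Sa Su  ┃   ┃ 
│  9 │ 10 ┃       1  2  3*  4  5*┃   ┃ 
└────┴────┃ 6  7  8  9 10 11 12  ┃   ┃ 
Moves: 0  ┃13* 14 15 16 17 18 19*┃   ┃ 
          ┃20 21 22 23 24 25 26  ┃   ┃ 
━━━━━━━━━━┃27 28 29 30           ┃━━━┛ 
          ┃                      ┃     
          ┃                      ┃     
          ┃                      ┃     
          ┃                      ┃     
          ┃                      ┃     
          ┃                      ┃     
          ┃                      ┃     
          ┃                      ┃     
          ┃                      ┃     


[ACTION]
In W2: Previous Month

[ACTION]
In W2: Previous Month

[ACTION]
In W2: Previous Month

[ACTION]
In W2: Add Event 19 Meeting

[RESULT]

│  2 │ 13 ┃ CalendarWidget       ┃   ┃ 
├────┼────┠──────────────────────┨   ┃ 
│ 14 │  1 ┃     August 2028      ┃   ┃ 
├────┼────┃Mo Tu We Th Fr Sa Su  ┃   ┃ 
│  9 │ 10 ┃    1  2  3  4  5  6  ┃   ┃ 
└────┴────┃ 7  8  9 10 11 12 13  ┃   ┃ 
Moves: 0  ┃14 15 16 17 18 19* 20 ┃   ┃ 
          ┃21 22 23 24 25 26 27  ┃   ┃ 
━━━━━━━━━━┃28 29 30 31           ┃━━━┛ 
          ┃                      ┃     
          ┃                      ┃     
          ┃                      ┃     
          ┃                      ┃     
          ┃                      ┃     
          ┃                      ┃     
          ┃                      ┃     
          ┃                      ┃     
          ┃                      ┃     
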